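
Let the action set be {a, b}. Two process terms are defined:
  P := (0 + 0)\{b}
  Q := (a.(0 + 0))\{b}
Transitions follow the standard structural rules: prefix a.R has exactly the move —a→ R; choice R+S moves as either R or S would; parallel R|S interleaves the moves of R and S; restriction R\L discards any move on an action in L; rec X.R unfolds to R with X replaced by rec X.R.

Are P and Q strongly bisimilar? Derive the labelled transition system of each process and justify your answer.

P's transition system — 1 states:
  p0 = (0 + 0)\{b} | ∅
Q's transition system — 2 states:
  q0 = (a.(0 + 0))\{b} | --a--▸ q1
  q1 = (0 + 0)\{b} | ∅
Bisimilarity quotient blocks:
  B0 = {p0, q1}
  B1 = {q0}
p0 ∈ B0, q0 ∈ B1 → different blocks

NO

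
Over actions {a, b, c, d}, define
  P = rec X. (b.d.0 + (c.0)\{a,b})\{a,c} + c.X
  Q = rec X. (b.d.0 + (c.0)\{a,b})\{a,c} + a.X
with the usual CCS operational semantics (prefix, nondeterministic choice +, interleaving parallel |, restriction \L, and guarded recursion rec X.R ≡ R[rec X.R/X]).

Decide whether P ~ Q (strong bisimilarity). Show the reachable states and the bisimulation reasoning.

P's transition system — 3 states:
  s0 = rec X. (b.d.0 + (c.0)\{a,b})\{a,c} + c.X ⊢ -b-> s1, -c-> s0
  s1 = (d.0)\{a,c} ⊢ -d-> s2
  s2 = 0\{a,c} ⊢ (no moves)
Q's transition system — 3 states:
  t0 = rec X. (b.d.0 + (c.0)\{a,b})\{a,c} + a.X ⊢ -a-> t0, -b-> t1
  t1 = (d.0)\{a,c} ⊢ -d-> t2
  t2 = 0\{a,c} ⊢ (no moves)
Coarsest stable partition (strong bisimilarity classes):
  B0 = {s0}
  B1 = {s1, t1}
  B2 = {s2, t2}
  B3 = {t0}
s0 ∈ B0, t0 ∈ B3 → different blocks

P ≁ Q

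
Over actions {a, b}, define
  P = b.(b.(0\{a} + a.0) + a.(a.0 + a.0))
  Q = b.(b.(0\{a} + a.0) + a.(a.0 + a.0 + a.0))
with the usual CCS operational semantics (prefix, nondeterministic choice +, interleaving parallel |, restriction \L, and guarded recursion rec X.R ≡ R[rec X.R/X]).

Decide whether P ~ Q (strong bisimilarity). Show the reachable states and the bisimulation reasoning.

P's transition system — 5 states:
  u0 = b.(b.(0\{a} + a.0) + a.(a.0 + a.0)) :: --b--▸ u1
  u1 = b.(0\{a} + a.0) + a.(a.0 + a.0) :: --a--▸ u2, --b--▸ u3
  u2 = a.0 + a.0 :: --a--▸ u4
  u3 = 0\{a} + a.0 :: --a--▸ u4
  u4 = 0 :: (no moves)
Q's transition system — 5 states:
  v0 = b.(b.(0\{a} + a.0) + a.(a.0 + a.0 + a.0)) :: --b--▸ v1
  v1 = b.(0\{a} + a.0) + a.(a.0 + a.0 + a.0) :: --a--▸ v2, --b--▸ v3
  v2 = a.0 + a.0 + a.0 :: --a--▸ v4
  v3 = 0\{a} + a.0 :: --a--▸ v4
  v4 = 0 :: (no moves)
Coarsest stable partition (strong bisimilarity classes):
  B0 = {u0, v0}
  B1 = {u1, v1}
  B2 = {u2, u3, v2, v3}
  B3 = {u4, v4}
u0 ∈ B0, v0 ∈ B0 → same block

bisimilar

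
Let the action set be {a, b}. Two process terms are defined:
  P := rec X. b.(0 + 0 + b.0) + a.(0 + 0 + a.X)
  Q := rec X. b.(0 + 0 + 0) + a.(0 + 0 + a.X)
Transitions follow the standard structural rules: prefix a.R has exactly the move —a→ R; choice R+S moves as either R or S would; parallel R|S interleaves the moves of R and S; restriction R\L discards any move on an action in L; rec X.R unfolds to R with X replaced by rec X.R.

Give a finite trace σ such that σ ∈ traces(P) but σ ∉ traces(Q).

LTS(P): 4 reachable states
  p0 = rec X. b.(0 + 0 + b.0) + a.(0 + 0 + a.X) → —a→ p1, —b→ p2
  p1 = 0 + 0 + a.(rec X. b.(0 + 0 + b.0) + a.(0 + 0 + a.X)) → —a→ p0
  p2 = 0 + 0 + b.0 → —b→ p3
  p3 = 0 → ∅
LTS(Q): 3 reachable states
  q0 = rec X. b.(0 + 0 + 0) + a.(0 + 0 + a.X) → —a→ q1, —b→ q2
  q1 = 0 + 0 + a.(rec X. b.(0 + 0 + 0) + a.(0 + 0 + a.X)) → —a→ q0
  q2 = 0 + 0 + 0 → ∅
Trace ⟨bb⟩ through P, begin at {p0}:
  [1] b ⇒ {p2}
  [2] b ⇒ {p3}
  — P admits the full trace.
Trace ⟨bb⟩ through Q, begin at {q0}:
  [1] b ⇒ {q2}
  [2] b ⇒ ∅ (Q stuck)

bb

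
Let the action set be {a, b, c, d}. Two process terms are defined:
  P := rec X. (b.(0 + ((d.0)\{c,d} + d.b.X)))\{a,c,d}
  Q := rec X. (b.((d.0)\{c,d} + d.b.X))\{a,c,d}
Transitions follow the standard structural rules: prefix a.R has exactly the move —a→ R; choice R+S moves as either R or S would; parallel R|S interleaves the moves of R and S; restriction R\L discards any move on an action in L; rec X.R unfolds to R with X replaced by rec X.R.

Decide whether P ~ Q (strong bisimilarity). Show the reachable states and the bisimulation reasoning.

Reachable graph of P (2 states):
  m0 = rec X. (b.(0 + ((d.0)\{c,d} + d.b.X)))\{a,c,d} → —b→ m1
  m1 = (0 + ((d.0)\{c,d} + d.b.(rec X. (b.(0 + ((d.0)\{c,d} + d.b.X)))\{a,c,d})))\{a,c,d} → stopped
Reachable graph of Q (2 states):
  n0 = rec X. (b.((d.0)\{c,d} + d.b.X))\{a,c,d} → —b→ n1
  n1 = ((d.0)\{c,d} + d.b.(rec X. (b.((d.0)\{c,d} + d.b.X))\{a,c,d}))\{a,c,d} → stopped
Coarsest stable partition (strong bisimilarity classes):
  B0 = {m0, n0}
  B1 = {m1, n1}
m0 ∈ B0, n0 ∈ B0 → same block

P ~ Q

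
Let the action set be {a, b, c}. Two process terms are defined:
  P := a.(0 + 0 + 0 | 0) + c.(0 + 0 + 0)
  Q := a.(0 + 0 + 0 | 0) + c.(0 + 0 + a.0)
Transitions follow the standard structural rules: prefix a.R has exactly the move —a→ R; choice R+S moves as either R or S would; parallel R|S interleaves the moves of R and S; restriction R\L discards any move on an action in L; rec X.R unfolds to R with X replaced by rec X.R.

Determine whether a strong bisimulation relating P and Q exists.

P ≁ Q

LTS(P): 3 reachable states
  m0 = a.(0 + 0 + 0 | 0) + c.(0 + 0 + 0) has moves -a-> m1, -c-> m2
  m1 = 0 + 0 + 0 | 0 has moves deadlocked
  m2 = 0 + 0 + 0 has moves deadlocked
LTS(Q): 4 reachable states
  n0 = a.(0 + 0 + 0 | 0) + c.(0 + 0 + a.0) has moves -a-> n1, -c-> n2
  n1 = 0 + 0 + 0 | 0 has moves deadlocked
  n2 = 0 + 0 + a.0 has moves -a-> n3
  n3 = 0 has moves deadlocked
Partition-refinement fixed point:
  B0 = {m0}
  B1 = {m1, m2, n1, n3}
  B2 = {n0}
  B3 = {n2}
m0 ∈ B0, n0 ∈ B2 → different blocks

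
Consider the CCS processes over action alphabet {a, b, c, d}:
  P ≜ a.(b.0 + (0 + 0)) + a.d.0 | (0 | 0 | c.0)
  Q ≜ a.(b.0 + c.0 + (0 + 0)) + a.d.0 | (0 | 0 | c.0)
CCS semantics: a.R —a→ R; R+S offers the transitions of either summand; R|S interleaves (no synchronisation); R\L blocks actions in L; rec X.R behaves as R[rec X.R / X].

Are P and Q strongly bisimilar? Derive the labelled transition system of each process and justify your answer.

not bisimilar

LTS(P): 8 reachable states
  u0 = a.(b.0 + (0 + 0)) + a.d.0 | (0 | 0 | c.0) → ··a··> u1, ··a··> u2, ··c··> u3
  u1 = b.0 + (0 + 0) → ··b··> u4
  u2 = d.0 | (0 | 0 | c.0) → ··c··> u5, ··d··> u6
  u3 = a.d.0 | (0 | 0 | 0) → ··a··> u5
  u4 = 0 → stopped
  u5 = d.0 | (0 | 0 | 0) → ··d··> u7
  u6 = 0 | (0 | 0 | c.0) → ··c··> u7
  u7 = 0 | (0 | 0 | 0) → stopped
LTS(Q): 8 reachable states
  v0 = a.(b.0 + c.0 + (0 + 0)) + a.d.0 | (0 | 0 | c.0) → ··a··> v1, ··a··> v2, ··c··> v3
  v1 = b.0 + c.0 + (0 + 0) → ··b··> v4, ··c··> v4
  v2 = d.0 | (0 | 0 | c.0) → ··c··> v5, ··d··> v6
  v3 = a.d.0 | (0 | 0 | 0) → ··a··> v5
  v4 = 0 → stopped
  v5 = d.0 | (0 | 0 | 0) → ··d··> v7
  v6 = 0 | (0 | 0 | c.0) → ··c··> v7
  v7 = 0 | (0 | 0 | 0) → stopped
Partition-refinement fixed point:
  B0 = {u0}
  B1 = {u1}
  B2 = {u4, u7, v4, v7}
  B3 = {u2, v2}
  B4 = {u5, v5}
  B5 = {u6, v6}
  B6 = {u3, v3}
  B7 = {v0}
  B8 = {v1}
u0 ∈ B0, v0 ∈ B7 → different blocks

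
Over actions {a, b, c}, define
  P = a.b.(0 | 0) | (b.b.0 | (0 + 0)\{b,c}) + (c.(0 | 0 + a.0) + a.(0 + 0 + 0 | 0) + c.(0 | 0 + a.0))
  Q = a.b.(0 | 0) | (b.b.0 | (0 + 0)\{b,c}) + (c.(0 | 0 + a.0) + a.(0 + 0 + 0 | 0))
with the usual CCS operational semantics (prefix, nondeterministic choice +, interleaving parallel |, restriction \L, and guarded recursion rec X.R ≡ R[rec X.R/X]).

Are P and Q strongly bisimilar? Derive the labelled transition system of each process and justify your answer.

P ~ Q

P's transition system — 12 states:
  p0 = a.b.(0 | 0) | (b.b.0 | (0 + 0)\{b,c}) + (c.(0 | 0 + a.0) + a.(0 + 0 + 0 | 0) + c.(0 | 0 + a.0)) | =a=> p1, =a=> p2, =b=> p3, =c=> p4
  p1 = 0 + 0 + 0 | 0 | (no moves)
  p2 = b.(0 | 0) | (b.b.0 | (0 + 0)\{b,c}) | =b=> p5, =b=> p6
  p3 = a.b.(0 | 0) | (b.0 | (0 + 0)\{b,c}) | =a=> p6, =b=> p7
  p4 = 0 | 0 + a.0 | =a=> p8
  p5 = 0 | 0 | (b.b.0 | (0 + 0)\{b,c}) | =b=> p9
  p6 = b.(0 | 0) | (b.0 | (0 + 0)\{b,c}) | =b=> p10, =b=> p9
  p7 = a.b.(0 | 0) | (0 | (0 + 0)\{b,c}) | =a=> p10
  p8 = 0 | (no moves)
  p9 = 0 | 0 | (b.0 | (0 + 0)\{b,c}) | =b=> p11
  p10 = b.(0 | 0) | (0 | (0 + 0)\{b,c}) | =b=> p11
  p11 = 0 | 0 | (0 | (0 + 0)\{b,c}) | (no moves)
Q's transition system — 12 states:
  q0 = a.b.(0 | 0) | (b.b.0 | (0 + 0)\{b,c}) + (c.(0 | 0 + a.0) + a.(0 + 0 + 0 | 0)) | =a=> q1, =a=> q2, =b=> q3, =c=> q4
  q1 = 0 + 0 + 0 | 0 | (no moves)
  q2 = b.(0 | 0) | (b.b.0 | (0 + 0)\{b,c}) | =b=> q5, =b=> q6
  q3 = a.b.(0 | 0) | (b.0 | (0 + 0)\{b,c}) | =a=> q6, =b=> q7
  q4 = 0 | 0 + a.0 | =a=> q8
  q5 = 0 | 0 | (b.b.0 | (0 + 0)\{b,c}) | =b=> q9
  q6 = b.(0 | 0) | (b.0 | (0 + 0)\{b,c}) | =b=> q10, =b=> q9
  q7 = a.b.(0 | 0) | (0 | (0 + 0)\{b,c}) | =a=> q10
  q8 = 0 | (no moves)
  q9 = 0 | 0 | (b.0 | (0 + 0)\{b,c}) | =b=> q11
  q10 = b.(0 | 0) | (0 | (0 + 0)\{b,c}) | =b=> q11
  q11 = 0 | 0 | (0 | (0 + 0)\{b,c}) | (no moves)
Coarsest stable partition (strong bisimilarity classes):
  B0 = {p0, q0}
  B1 = {p2, q2}
  B2 = {p5, p6, q5, q6}
  B3 = {p10, p9, q10, q9}
  B4 = {p1, p11, p8, q1, q11, q8}
  B5 = {p4, q4}
  B6 = {p3, q3}
  B7 = {p7, q7}
p0 ∈ B0, q0 ∈ B0 → same block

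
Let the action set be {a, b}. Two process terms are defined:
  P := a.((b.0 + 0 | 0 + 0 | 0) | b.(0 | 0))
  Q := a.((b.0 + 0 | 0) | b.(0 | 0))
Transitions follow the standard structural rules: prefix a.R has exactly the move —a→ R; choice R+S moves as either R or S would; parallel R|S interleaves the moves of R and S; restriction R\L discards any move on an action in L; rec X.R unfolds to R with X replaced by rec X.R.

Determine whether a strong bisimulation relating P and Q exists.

P ~ Q

P's transition system — 5 states:
  p0 = a.((b.0 + 0 | 0 + 0 | 0) | b.(0 | 0)) → —a→ p1
  p1 = (b.0 + 0 | 0 + 0 | 0) | b.(0 | 0) → —b→ p2, —b→ p3
  p2 = (b.0 + 0 | 0 + 0 | 0) | (0 | 0) → —b→ p4
  p3 = 0 | b.(0 | 0) → —b→ p4
  p4 = 0 | (0 | 0) → ∅
Q's transition system — 5 states:
  q0 = a.((b.0 + 0 | 0) | b.(0 | 0)) → —a→ q1
  q1 = (b.0 + 0 | 0) | b.(0 | 0) → —b→ q2, —b→ q3
  q2 = (b.0 + 0 | 0) | (0 | 0) → —b→ q4
  q3 = 0 | b.(0 | 0) → —b→ q4
  q4 = 0 | (0 | 0) → ∅
Partition-refinement fixed point:
  B0 = {p0, q0}
  B1 = {p1, q1}
  B2 = {p2, p3, q2, q3}
  B3 = {p4, q4}
p0 ∈ B0, q0 ∈ B0 → same block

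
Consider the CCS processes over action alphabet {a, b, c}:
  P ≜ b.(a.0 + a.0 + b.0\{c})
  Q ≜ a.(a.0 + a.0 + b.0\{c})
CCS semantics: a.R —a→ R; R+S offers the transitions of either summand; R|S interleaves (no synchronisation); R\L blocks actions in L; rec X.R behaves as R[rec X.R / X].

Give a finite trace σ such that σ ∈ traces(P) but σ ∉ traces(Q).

LTS(P): 4 reachable states
  s0 = b.(a.0 + a.0 + b.0\{c}) :: --b--▸ s1
  s1 = a.0 + a.0 + b.0\{c} :: --a--▸ s2, --b--▸ s3
  s2 = 0 :: stopped
  s3 = 0\{c} :: stopped
LTS(Q): 4 reachable states
  t0 = a.(a.0 + a.0 + b.0\{c}) :: --a--▸ t1
  t1 = a.0 + a.0 + b.0\{c} :: --a--▸ t2, --b--▸ t3
  t2 = 0 :: stopped
  t3 = 0\{c} :: stopped
Trace ⟨b⟩ through P, begin at {s0}:
  [1] b ⇒ {s1}
  ✓ P
Trace ⟨b⟩ through Q, begin at {t0}:
  [1] b ⇒ ∅ (Q stuck)

b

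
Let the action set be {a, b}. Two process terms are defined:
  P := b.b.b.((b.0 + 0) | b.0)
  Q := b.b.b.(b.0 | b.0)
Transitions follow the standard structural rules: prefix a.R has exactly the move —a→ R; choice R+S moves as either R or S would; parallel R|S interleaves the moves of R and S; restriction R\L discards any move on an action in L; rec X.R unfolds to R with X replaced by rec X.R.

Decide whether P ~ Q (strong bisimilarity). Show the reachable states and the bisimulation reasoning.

P's transition system — 7 states:
  m0 = b.b.b.((b.0 + 0) | b.0) has moves ··b··> m1
  m1 = b.b.((b.0 + 0) | b.0) has moves ··b··> m2
  m2 = b.((b.0 + 0) | b.0) has moves ··b··> m3
  m3 = (b.0 + 0) | b.0 has moves ··b··> m4, ··b··> m5
  m4 = (b.0 + 0) | 0 has moves ··b··> m6
  m5 = 0 | b.0 has moves ··b··> m6
  m6 = 0 | 0 has moves ·
Q's transition system — 7 states:
  n0 = b.b.b.(b.0 | b.0) has moves ··b··> n1
  n1 = b.b.(b.0 | b.0) has moves ··b··> n2
  n2 = b.(b.0 | b.0) has moves ··b··> n3
  n3 = b.0 | b.0 has moves ··b··> n4, ··b··> n5
  n4 = 0 | b.0 has moves ··b··> n6
  n5 = b.0 | 0 has moves ··b··> n6
  n6 = 0 | 0 has moves ·
Coarsest stable partition (strong bisimilarity classes):
  B0 = {m0, n0}
  B1 = {m1, n1}
  B2 = {m2, n2}
  B3 = {m3, n3}
  B4 = {m4, m5, n4, n5}
  B5 = {m6, n6}
m0 ∈ B0, n0 ∈ B0 → same block

bisimilar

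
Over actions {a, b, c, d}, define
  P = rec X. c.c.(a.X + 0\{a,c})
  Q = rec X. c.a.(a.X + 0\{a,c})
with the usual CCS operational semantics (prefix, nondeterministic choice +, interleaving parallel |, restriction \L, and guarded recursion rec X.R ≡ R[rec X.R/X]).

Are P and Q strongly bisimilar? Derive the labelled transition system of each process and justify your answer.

Reachable graph of P (3 states):
  u0 = rec X. c.c.(a.X + 0\{a,c}) has moves —c→ u1
  u1 = c.(a.(rec X. c.c.(a.X + 0\{a,c})) + 0\{a,c}) has moves —c→ u2
  u2 = a.(rec X. c.c.(a.X + 0\{a,c})) + 0\{a,c} has moves —a→ u0
Reachable graph of Q (3 states):
  v0 = rec X. c.a.(a.X + 0\{a,c}) has moves —c→ v1
  v1 = a.(a.(rec X. c.a.(a.X + 0\{a,c})) + 0\{a,c}) has moves —a→ v2
  v2 = a.(rec X. c.a.(a.X + 0\{a,c})) + 0\{a,c} has moves —a→ v0
Coarsest stable partition (strong bisimilarity classes):
  B0 = {u0}
  B1 = {u1}
  B2 = {u2}
  B3 = {v0}
  B4 = {v1}
  B5 = {v2}
u0 ∈ B0, v0 ∈ B3 → different blocks

not bisimilar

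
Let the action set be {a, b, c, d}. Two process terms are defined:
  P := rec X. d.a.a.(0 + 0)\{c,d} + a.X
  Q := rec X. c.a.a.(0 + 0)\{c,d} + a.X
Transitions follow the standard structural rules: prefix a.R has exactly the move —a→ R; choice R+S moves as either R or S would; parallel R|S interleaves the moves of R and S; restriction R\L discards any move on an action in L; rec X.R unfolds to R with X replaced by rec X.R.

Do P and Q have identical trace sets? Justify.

Reachable graph of P (4 states):
  s0 = rec X. d.a.a.(0 + 0)\{c,d} + a.X :: --a--▸ s0, --d--▸ s1
  s1 = a.a.(0 + 0)\{c,d} :: --a--▸ s2
  s2 = a.(0 + 0)\{c,d} :: --a--▸ s3
  s3 = (0 + 0)\{c,d} :: deadlocked
Reachable graph of Q (4 states):
  t0 = rec X. c.a.a.(0 + 0)\{c,d} + a.X :: --a--▸ t0, --c--▸ t1
  t1 = a.a.(0 + 0)\{c,d} :: --a--▸ t2
  t2 = a.(0 + 0)\{c,d} :: --a--▸ t3
  t3 = (0 + 0)\{c,d} :: deadlocked
Run σ = ⟨d⟩ on P: start {s0}
  after d @ step 1: {s1}
  — P admits the full trace.
Run σ = ⟨d⟩ on Q: start {t0}
  after d @ step 1: no successor for Q

trace-distinct — witness ⟨d⟩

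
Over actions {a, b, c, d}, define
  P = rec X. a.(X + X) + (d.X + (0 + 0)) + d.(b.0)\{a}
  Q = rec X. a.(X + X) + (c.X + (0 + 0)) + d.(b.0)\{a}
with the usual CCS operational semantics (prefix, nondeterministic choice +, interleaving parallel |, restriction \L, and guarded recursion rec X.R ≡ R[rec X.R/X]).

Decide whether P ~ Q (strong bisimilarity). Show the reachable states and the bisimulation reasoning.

LTS(P): 4 reachable states
  p0 = rec X. a.(X + X) + (d.X + (0 + 0)) + d.(b.0)\{a} | ··a··> p1, ··d··> p0, ··d··> p2
  p1 = (rec X. a.(X + X) + (d.X + (0 + 0)) + d.(b.0)\{a}) + (rec X. a.(X + X) + (d.X + (0 + 0)) + d.(b.0)\{a}) | ··a··> p1, ··d··> p0, ··d··> p2
  p2 = (b.0)\{a} | ··b··> p3
  p3 = 0\{a} | (no moves)
LTS(Q): 4 reachable states
  q0 = rec X. a.(X + X) + (c.X + (0 + 0)) + d.(b.0)\{a} | ··a··> q1, ··c··> q0, ··d··> q2
  q1 = (rec X. a.(X + X) + (c.X + (0 + 0)) + d.(b.0)\{a}) + (rec X. a.(X + X) + (c.X + (0 + 0)) + d.(b.0)\{a}) | ··a··> q1, ··c··> q0, ··d··> q2
  q2 = (b.0)\{a} | ··b··> q3
  q3 = 0\{a} | (no moves)
Bisimilarity quotient blocks:
  B0 = {p0, p1}
  B1 = {p2, q2}
  B2 = {p3, q3}
  B3 = {q0, q1}
p0 ∈ B0, q0 ∈ B3 → different blocks

NO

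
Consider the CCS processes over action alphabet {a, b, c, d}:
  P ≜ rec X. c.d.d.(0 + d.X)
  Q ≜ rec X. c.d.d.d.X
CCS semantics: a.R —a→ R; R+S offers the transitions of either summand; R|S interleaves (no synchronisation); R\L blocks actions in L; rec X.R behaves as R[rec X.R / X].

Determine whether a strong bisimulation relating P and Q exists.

LTS(P): 4 reachable states
  m0 = rec X. c.d.d.(0 + d.X) → -c-> m1
  m1 = d.d.(0 + d.(rec X. c.d.d.(0 + d.X))) → -d-> m2
  m2 = d.(0 + d.(rec X. c.d.d.(0 + d.X))) → -d-> m3
  m3 = 0 + d.(rec X. c.d.d.(0 + d.X)) → -d-> m0
LTS(Q): 4 reachable states
  n0 = rec X. c.d.d.d.X → -c-> n1
  n1 = d.d.d.(rec X. c.d.d.d.X) → -d-> n2
  n2 = d.d.(rec X. c.d.d.d.X) → -d-> n3
  n3 = d.(rec X. c.d.d.d.X) → -d-> n0
Partition-refinement fixed point:
  B0 = {m0, n0}
  B1 = {m1, n1}
  B2 = {m2, n2}
  B3 = {m3, n3}
m0 ∈ B0, n0 ∈ B0 → same block

bisimilar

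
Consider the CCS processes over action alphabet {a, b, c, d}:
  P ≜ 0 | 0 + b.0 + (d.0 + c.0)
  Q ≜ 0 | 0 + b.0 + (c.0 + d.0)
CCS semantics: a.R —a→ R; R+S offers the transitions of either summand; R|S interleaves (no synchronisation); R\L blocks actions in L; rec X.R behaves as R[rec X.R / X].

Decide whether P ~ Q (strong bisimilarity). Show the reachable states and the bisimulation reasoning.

P ~ Q

Reachable graph of P (2 states):
  p0 = 0 | 0 + b.0 + (d.0 + c.0) :: ··b··> p1, ··c··> p1, ··d··> p1
  p1 = 0 :: stopped
Reachable graph of Q (2 states):
  q0 = 0 | 0 + b.0 + (c.0 + d.0) :: ··b··> q1, ··c··> q1, ··d··> q1
  q1 = 0 :: stopped
Coarsest stable partition (strong bisimilarity classes):
  B0 = {p0, q0}
  B1 = {p1, q1}
p0 ∈ B0, q0 ∈ B0 → same block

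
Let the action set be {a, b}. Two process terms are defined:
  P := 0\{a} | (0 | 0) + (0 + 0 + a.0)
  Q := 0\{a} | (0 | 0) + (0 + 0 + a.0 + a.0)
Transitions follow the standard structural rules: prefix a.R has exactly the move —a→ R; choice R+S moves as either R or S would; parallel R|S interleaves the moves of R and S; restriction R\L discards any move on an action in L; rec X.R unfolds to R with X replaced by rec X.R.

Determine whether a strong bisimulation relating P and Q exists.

Reachable graph of P (2 states):
  u0 = 0\{a} | (0 | 0) + (0 + 0 + a.0) ⊢ --a--▸ u1
  u1 = 0 ⊢ deadlocked
Reachable graph of Q (2 states):
  v0 = 0\{a} | (0 | 0) + (0 + 0 + a.0 + a.0) ⊢ --a--▸ v1
  v1 = 0 ⊢ deadlocked
Partition-refinement fixed point:
  B0 = {u0, v0}
  B1 = {u1, v1}
u0 ∈ B0, v0 ∈ B0 → same block

YES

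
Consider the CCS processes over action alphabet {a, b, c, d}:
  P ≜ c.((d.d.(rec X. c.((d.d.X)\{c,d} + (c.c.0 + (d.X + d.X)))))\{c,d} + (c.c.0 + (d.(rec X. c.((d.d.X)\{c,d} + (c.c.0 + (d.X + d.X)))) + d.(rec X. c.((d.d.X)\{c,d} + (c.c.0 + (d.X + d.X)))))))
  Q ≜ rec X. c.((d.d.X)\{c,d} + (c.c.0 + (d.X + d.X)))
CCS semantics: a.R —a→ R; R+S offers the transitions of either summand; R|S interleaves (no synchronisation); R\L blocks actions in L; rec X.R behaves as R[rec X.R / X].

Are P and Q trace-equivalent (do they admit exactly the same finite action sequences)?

trace-equivalent

Reachable graph of P (5 states):
  u0 = c.((d.d.(rec X. c.((d.d.X)\{c,d} + (c.c.0 + (d.X + d.X)))))\{c,d} + (c.c.0 + (d.(rec X. c.((d.d.X)\{c,d} + (c.c.0 + (d.X + d.X)))) + d.(rec X. c.((d.d.X)\{c,d} + (c.c.0 + (d.X + d.X))))))) ⊢ --c--▸ u1
  u1 = (d.d.(rec X. c.((d.d.X)\{c,d} + (c.c.0 + (d.X + d.X)))))\{c,d} + (c.c.0 + (d.(rec X. c.((d.d.X)\{c,d} + (c.c.0 + (d.X + d.X)))) + d.(rec X. c.((d.d.X)\{c,d} + (c.c.0 + (d.X + d.X)))))) ⊢ --c--▸ u2, --d--▸ u3
  u2 = c.0 ⊢ --c--▸ u4
  u3 = rec X. c.((d.d.X)\{c,d} + (c.c.0 + (d.X + d.X))) ⊢ --c--▸ u1
  u4 = 0 ⊢ ∅
Reachable graph of Q (4 states):
  v0 = rec X. c.((d.d.X)\{c,d} + (c.c.0 + (d.X + d.X))) ⊢ --c--▸ v1
  v1 = (d.d.(rec X. c.((d.d.X)\{c,d} + (c.c.0 + (d.X + d.X)))))\{c,d} + (c.c.0 + (d.(rec X. c.((d.d.X)\{c,d} + (c.c.0 + (d.X + d.X)))) + d.(rec X. c.((d.d.X)\{c,d} + (c.c.0 + (d.X + d.X)))))) ⊢ --c--▸ v2, --d--▸ v0
  v2 = c.0 ⊢ --c--▸ v3
  v3 = 0 ⊢ ∅
Coarsest stable partition (strong bisimilarity classes):
  B0 = {u0, u3, v0}
  B1 = {u1, v1}
  B2 = {u2, v2}
  B3 = {u4, v3}
u0 ∈ B0, v0 ∈ B0 → same block
Bisimilar ⇒ trace-equivalent.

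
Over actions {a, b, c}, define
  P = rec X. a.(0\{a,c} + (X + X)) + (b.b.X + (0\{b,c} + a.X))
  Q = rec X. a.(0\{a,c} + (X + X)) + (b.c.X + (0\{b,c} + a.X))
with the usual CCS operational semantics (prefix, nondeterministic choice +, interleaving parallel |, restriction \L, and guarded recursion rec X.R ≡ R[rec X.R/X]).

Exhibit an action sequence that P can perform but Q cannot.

bb

Reachable graph of P (3 states):
  m0 = rec X. a.(0\{a,c} + (X + X)) + (b.b.X + (0\{b,c} + a.X)) → --a--▸ m0, --a--▸ m1, --b--▸ m2
  m1 = 0\{a,c} + ((rec X. a.(0\{a,c} + (X + X)) + (b.b.X + (0\{b,c} + a.X))) + (rec X. a.(0\{a,c} + (X + X)) + (b.b.X + (0\{b,c} + a.X)))) → --a--▸ m0, --a--▸ m1, --b--▸ m2
  m2 = b.(rec X. a.(0\{a,c} + (X + X)) + (b.b.X + (0\{b,c} + a.X))) → --b--▸ m0
Reachable graph of Q (3 states):
  n0 = rec X. a.(0\{a,c} + (X + X)) + (b.c.X + (0\{b,c} + a.X)) → --a--▸ n0, --a--▸ n1, --b--▸ n2
  n1 = 0\{a,c} + ((rec X. a.(0\{a,c} + (X + X)) + (b.c.X + (0\{b,c} + a.X))) + (rec X. a.(0\{a,c} + (X + X)) + (b.c.X + (0\{b,c} + a.X)))) → --a--▸ n0, --a--▸ n1, --b--▸ n2
  n2 = c.(rec X. a.(0\{a,c} + (X + X)) + (b.c.X + (0\{b,c} + a.X))) → --c--▸ n0
Executing bb from P (initial set {m0}):
  step 1 (b): {m2}
  step 2 (b): {m0}
  P completes σ.
Executing bb from Q (initial set {n0}):
  step 1 (b): {n2}
  step 2 (b): no successor for Q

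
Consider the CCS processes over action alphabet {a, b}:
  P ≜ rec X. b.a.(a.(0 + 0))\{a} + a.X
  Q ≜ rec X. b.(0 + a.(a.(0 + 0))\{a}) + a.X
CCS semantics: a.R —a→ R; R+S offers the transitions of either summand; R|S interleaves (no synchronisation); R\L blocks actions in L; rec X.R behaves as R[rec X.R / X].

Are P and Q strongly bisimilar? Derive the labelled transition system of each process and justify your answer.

P's transition system — 3 states:
  s0 = rec X. b.a.(a.(0 + 0))\{a} + a.X | =a=> s0, =b=> s1
  s1 = a.(a.(0 + 0))\{a} | =a=> s2
  s2 = (a.(0 + 0))\{a} | ·
Q's transition system — 3 states:
  t0 = rec X. b.(0 + a.(a.(0 + 0))\{a}) + a.X | =a=> t0, =b=> t1
  t1 = 0 + a.(a.(0 + 0))\{a} | =a=> t2
  t2 = (a.(0 + 0))\{a} | ·
Coarsest stable partition (strong bisimilarity classes):
  B0 = {s0, t0}
  B1 = {s1, t1}
  B2 = {s2, t2}
s0 ∈ B0, t0 ∈ B0 → same block

P ~ Q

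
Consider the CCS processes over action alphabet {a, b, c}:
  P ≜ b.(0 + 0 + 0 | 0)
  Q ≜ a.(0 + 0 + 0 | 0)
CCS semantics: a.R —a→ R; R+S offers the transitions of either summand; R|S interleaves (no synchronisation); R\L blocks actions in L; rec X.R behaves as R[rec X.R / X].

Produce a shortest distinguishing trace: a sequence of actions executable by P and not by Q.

Reachable graph of P (2 states):
  s0 = b.(0 + 0 + 0 | 0) → --b--▸ s1
  s1 = 0 + 0 + 0 | 0 → deadlocked
Reachable graph of Q (2 states):
  t0 = a.(0 + 0 + 0 | 0) → --a--▸ t1
  t1 = 0 + 0 + 0 | 0 → deadlocked
Executing b from P (initial set {s0}):
  [1] b ⇒ {s1}
  ✓ P
Executing b from Q (initial set {t0}):
  [1] b ⇒ no successor for Q

b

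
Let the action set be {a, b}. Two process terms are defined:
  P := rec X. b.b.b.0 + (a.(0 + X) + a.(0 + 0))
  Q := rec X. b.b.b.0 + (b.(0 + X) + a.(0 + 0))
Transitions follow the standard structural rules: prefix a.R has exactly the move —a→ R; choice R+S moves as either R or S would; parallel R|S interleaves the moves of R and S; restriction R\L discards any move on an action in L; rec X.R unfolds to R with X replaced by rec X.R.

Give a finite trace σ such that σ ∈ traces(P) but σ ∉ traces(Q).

aa

P's transition system — 6 states:
  p0 = rec X. b.b.b.0 + (a.(0 + X) + a.(0 + 0)) → -a-> p1, -a-> p2, -b-> p3
  p1 = 0 + (rec X. b.b.b.0 + (a.(0 + X) + a.(0 + 0))) → -a-> p1, -a-> p2, -b-> p3
  p2 = 0 + 0 → (no moves)
  p3 = b.b.0 → -b-> p4
  p4 = b.0 → -b-> p5
  p5 = 0 → (no moves)
Q's transition system — 6 states:
  q0 = rec X. b.b.b.0 + (b.(0 + X) + a.(0 + 0)) → -a-> q1, -b-> q2, -b-> q3
  q1 = 0 + 0 → (no moves)
  q2 = 0 + (rec X. b.b.b.0 + (b.(0 + X) + a.(0 + 0))) → -a-> q1, -b-> q2, -b-> q3
  q3 = b.b.0 → -b-> q4
  q4 = b.0 → -b-> q5
  q5 = 0 → (no moves)
Run σ = ⟨aa⟩ on P: start {p0}
  after a @ step 1: {p1, p2}
  after a @ step 2: {p1, p2}
  P completes σ.
Run σ = ⟨aa⟩ on Q: start {q0}
  after a @ step 1: {q1}
  after a @ step 2: no successor for Q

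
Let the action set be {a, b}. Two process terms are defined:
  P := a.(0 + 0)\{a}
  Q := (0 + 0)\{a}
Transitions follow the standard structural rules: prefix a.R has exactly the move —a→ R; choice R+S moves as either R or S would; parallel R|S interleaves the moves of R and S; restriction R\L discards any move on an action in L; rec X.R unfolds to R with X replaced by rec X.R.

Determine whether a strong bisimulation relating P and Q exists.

Reachable graph of P (2 states):
  m0 = a.(0 + 0)\{a} :: ··a··> m1
  m1 = (0 + 0)\{a} :: ∅
Reachable graph of Q (1 states):
  n0 = (0 + 0)\{a} :: ∅
Coarsest stable partition (strong bisimilarity classes):
  B0 = {m0}
  B1 = {m1, n0}
m0 ∈ B0, n0 ∈ B1 → different blocks

not bisimilar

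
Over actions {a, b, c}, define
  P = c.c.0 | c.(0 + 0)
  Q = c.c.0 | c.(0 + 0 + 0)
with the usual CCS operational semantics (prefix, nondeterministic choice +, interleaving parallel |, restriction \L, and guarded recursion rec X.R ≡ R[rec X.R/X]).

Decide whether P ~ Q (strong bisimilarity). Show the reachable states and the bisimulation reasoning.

P's transition system — 6 states:
  p0 = c.c.0 | c.(0 + 0) → ··c··> p1, ··c··> p2
  p1 = c.0 | c.(0 + 0) → ··c··> p3, ··c··> p4
  p2 = c.c.0 | (0 + 0) → ··c··> p4
  p3 = 0 | c.(0 + 0) → ··c··> p5
  p4 = c.0 | (0 + 0) → ··c··> p5
  p5 = 0 | (0 + 0) → ∅
Q's transition system — 6 states:
  q0 = c.c.0 | c.(0 + 0 + 0) → ··c··> q1, ··c··> q2
  q1 = c.0 | c.(0 + 0 + 0) → ··c··> q3, ··c··> q4
  q2 = c.c.0 | (0 + 0 + 0) → ··c··> q4
  q3 = 0 | c.(0 + 0 + 0) → ··c··> q5
  q4 = c.0 | (0 + 0 + 0) → ··c··> q5
  q5 = 0 | (0 + 0 + 0) → ∅
Partition-refinement fixed point:
  B0 = {p0, q0}
  B1 = {p1, p2, q1, q2}
  B2 = {p3, p4, q3, q4}
  B3 = {p5, q5}
p0 ∈ B0, q0 ∈ B0 → same block

bisimilar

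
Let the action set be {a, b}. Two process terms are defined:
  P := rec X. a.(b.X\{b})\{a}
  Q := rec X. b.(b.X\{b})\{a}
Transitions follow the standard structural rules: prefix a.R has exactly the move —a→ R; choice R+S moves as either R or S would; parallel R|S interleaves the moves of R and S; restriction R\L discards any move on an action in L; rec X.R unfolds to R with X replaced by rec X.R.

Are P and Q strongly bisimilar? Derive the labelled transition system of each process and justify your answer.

Reachable graph of P (3 states):
  m0 = rec X. a.(b.X\{b})\{a} :: --a--▸ m1
  m1 = (b.(rec X. a.(b.X\{b})\{a})\{b})\{a} :: --b--▸ m2
  m2 = (rec X. a.(b.X\{b})\{a})\{b}\{a} :: deadlocked
Reachable graph of Q (3 states):
  n0 = rec X. b.(b.X\{b})\{a} :: --b--▸ n1
  n1 = (b.(rec X. b.(b.X\{b})\{a})\{b})\{a} :: --b--▸ n2
  n2 = (rec X. b.(b.X\{b})\{a})\{b}\{a} :: deadlocked
Partition-refinement fixed point:
  B0 = {m0}
  B1 = {m1, n1}
  B2 = {m2, n2}
  B3 = {n0}
m0 ∈ B0, n0 ∈ B3 → different blocks

NO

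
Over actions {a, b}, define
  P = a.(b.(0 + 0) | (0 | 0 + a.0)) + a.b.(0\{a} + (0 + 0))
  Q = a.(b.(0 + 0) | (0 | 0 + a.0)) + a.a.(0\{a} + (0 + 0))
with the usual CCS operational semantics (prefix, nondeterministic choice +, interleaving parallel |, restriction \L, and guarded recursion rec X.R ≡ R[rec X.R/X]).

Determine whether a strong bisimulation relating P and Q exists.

P ≁ Q

Reachable graph of P (7 states):
  m0 = a.(b.(0 + 0) | (0 | 0 + a.0)) + a.b.(0\{a} + (0 + 0)) has moves ··a··> m1, ··a··> m2
  m1 = b.(0 + 0) | (0 | 0 + a.0) has moves ··a··> m3, ··b··> m4
  m2 = b.(0\{a} + (0 + 0)) has moves ··b··> m5
  m3 = b.(0 + 0) | 0 has moves ··b··> m6
  m4 = (0 + 0) | (0 | 0 + a.0) has moves ··a··> m6
  m5 = 0\{a} + (0 + 0) has moves deadlocked
  m6 = (0 + 0) | 0 has moves deadlocked
Reachable graph of Q (7 states):
  n0 = a.(b.(0 + 0) | (0 | 0 + a.0)) + a.a.(0\{a} + (0 + 0)) has moves ··a··> n1, ··a··> n2
  n1 = a.(0\{a} + (0 + 0)) has moves ··a··> n3
  n2 = b.(0 + 0) | (0 | 0 + a.0) has moves ··a··> n4, ··b··> n5
  n3 = 0\{a} + (0 + 0) has moves deadlocked
  n4 = b.(0 + 0) | 0 has moves ··b··> n6
  n5 = (0 + 0) | (0 | 0 + a.0) has moves ··a··> n6
  n6 = (0 + 0) | 0 has moves deadlocked
Partition-refinement fixed point:
  B0 = {m0}
  B1 = {m1, n2}
  B2 = {m4, n1, n5}
  B3 = {m5, m6, n3, n6}
  B4 = {m2, m3, n4}
  B5 = {n0}
m0 ∈ B0, n0 ∈ B5 → different blocks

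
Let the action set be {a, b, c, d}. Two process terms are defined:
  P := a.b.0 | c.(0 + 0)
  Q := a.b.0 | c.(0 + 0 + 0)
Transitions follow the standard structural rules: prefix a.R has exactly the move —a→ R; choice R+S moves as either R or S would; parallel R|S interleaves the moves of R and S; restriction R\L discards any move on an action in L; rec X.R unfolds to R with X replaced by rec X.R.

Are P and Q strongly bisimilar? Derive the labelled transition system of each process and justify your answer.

Reachable graph of P (6 states):
  s0 = a.b.0 | c.(0 + 0) | —a→ s1, —c→ s2
  s1 = b.0 | c.(0 + 0) | —b→ s3, —c→ s4
  s2 = a.b.0 | (0 + 0) | —a→ s4
  s3 = 0 | c.(0 + 0) | —c→ s5
  s4 = b.0 | (0 + 0) | —b→ s5
  s5 = 0 | (0 + 0) | (no moves)
Reachable graph of Q (6 states):
  t0 = a.b.0 | c.(0 + 0 + 0) | —a→ t1, —c→ t2
  t1 = b.0 | c.(0 + 0 + 0) | —b→ t3, —c→ t4
  t2 = a.b.0 | (0 + 0 + 0) | —a→ t4
  t3 = 0 | c.(0 + 0 + 0) | —c→ t5
  t4 = b.0 | (0 + 0 + 0) | —b→ t5
  t5 = 0 | (0 + 0 + 0) | (no moves)
Coarsest stable partition (strong bisimilarity classes):
  B0 = {s0, t0}
  B1 = {s2, t2}
  B2 = {s4, t4}
  B3 = {s5, t5}
  B4 = {s1, t1}
  B5 = {s3, t3}
s0 ∈ B0, t0 ∈ B0 → same block

P ~ Q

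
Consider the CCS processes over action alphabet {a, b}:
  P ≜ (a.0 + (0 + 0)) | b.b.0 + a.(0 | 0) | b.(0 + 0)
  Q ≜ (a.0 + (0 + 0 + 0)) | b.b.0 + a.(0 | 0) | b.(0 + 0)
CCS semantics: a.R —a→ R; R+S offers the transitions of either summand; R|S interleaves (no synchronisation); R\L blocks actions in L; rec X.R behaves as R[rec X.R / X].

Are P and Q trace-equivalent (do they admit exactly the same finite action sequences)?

traces(P) = traces(Q)

LTS(P): 9 reachable states
  s0 = (a.0 + (0 + 0)) | b.b.0 + a.(0 | 0) | b.(0 + 0) has moves —a→ s1, —a→ s2, —b→ s3, —b→ s4
  s1 = 0 | 0 | b.(0 + 0) has moves —b→ s5
  s2 = 0 | b.b.0 has moves —b→ s6
  s3 = (a.0 + (0 + 0)) | b.0 has moves —a→ s6, —b→ s7
  s4 = a.(0 | 0) | (0 + 0) has moves —a→ s5
  s5 = 0 | 0 | (0 + 0) has moves ·
  s6 = 0 | b.0 has moves —b→ s8
  s7 = (a.0 + (0 + 0)) | 0 has moves —a→ s8
  s8 = 0 | 0 has moves ·
LTS(Q): 9 reachable states
  t0 = (a.0 + (0 + 0 + 0)) | b.b.0 + a.(0 | 0) | b.(0 + 0) has moves —a→ t1, —a→ t2, —b→ t3, —b→ t4
  t1 = 0 | 0 | b.(0 + 0) has moves —b→ t5
  t2 = 0 | b.b.0 has moves —b→ t6
  t3 = (a.0 + (0 + 0 + 0)) | b.0 has moves —a→ t6, —b→ t7
  t4 = a.(0 | 0) | (0 + 0) has moves —a→ t5
  t5 = 0 | 0 | (0 + 0) has moves ·
  t6 = 0 | b.0 has moves —b→ t8
  t7 = (a.0 + (0 + 0 + 0)) | 0 has moves —a→ t8
  t8 = 0 | 0 has moves ·
Coarsest stable partition (strong bisimilarity classes):
  B0 = {s0, t0}
  B1 = {s3, t3}
  B2 = {s1, s6, t1, t6}
  B3 = {s5, s8, t5, t8}
  B4 = {s4, s7, t4, t7}
  B5 = {s2, t2}
s0 ∈ B0, t0 ∈ B0 → same block
Bisimilar ⇒ trace-equivalent.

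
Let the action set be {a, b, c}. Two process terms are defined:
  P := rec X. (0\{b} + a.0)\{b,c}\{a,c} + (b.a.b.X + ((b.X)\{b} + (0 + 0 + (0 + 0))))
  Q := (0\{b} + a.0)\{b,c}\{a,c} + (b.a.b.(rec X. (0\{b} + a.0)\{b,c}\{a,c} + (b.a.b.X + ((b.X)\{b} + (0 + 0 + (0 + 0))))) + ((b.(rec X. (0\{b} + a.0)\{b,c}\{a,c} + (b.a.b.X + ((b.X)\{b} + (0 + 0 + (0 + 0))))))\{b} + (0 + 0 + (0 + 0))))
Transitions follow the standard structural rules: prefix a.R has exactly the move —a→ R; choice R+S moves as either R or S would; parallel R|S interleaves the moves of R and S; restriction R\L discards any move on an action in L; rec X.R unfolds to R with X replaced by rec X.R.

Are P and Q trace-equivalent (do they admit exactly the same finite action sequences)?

trace-equivalent

Reachable graph of P (3 states):
  p0 = rec X. (0\{b} + a.0)\{b,c}\{a,c} + (b.a.b.X + ((b.X)\{b} + (0 + 0 + (0 + 0)))) → =b=> p1
  p1 = a.b.(rec X. (0\{b} + a.0)\{b,c}\{a,c} + (b.a.b.X + ((b.X)\{b} + (0 + 0 + (0 + 0))))) → =a=> p2
  p2 = b.(rec X. (0\{b} + a.0)\{b,c}\{a,c} + (b.a.b.X + ((b.X)\{b} + (0 + 0 + (0 + 0))))) → =b=> p0
Reachable graph of Q (4 states):
  q0 = (0\{b} + a.0)\{b,c}\{a,c} + (b.a.b.(rec X. (0\{b} + a.0)\{b,c}\{a,c} + (b.a.b.X + ((b.X)\{b} + (0 + 0 + (0 + 0))))) + ((b.(rec X. (0\{b} + a.0)\{b,c}\{a,c} + (b.a.b.X + ((b.X)\{b} + (0 + 0 + (0 + 0))))))\{b} + (0 + 0 + (0 + 0)))) → =b=> q1
  q1 = a.b.(rec X. (0\{b} + a.0)\{b,c}\{a,c} + (b.a.b.X + ((b.X)\{b} + (0 + 0 + (0 + 0))))) → =a=> q2
  q2 = b.(rec X. (0\{b} + a.0)\{b,c}\{a,c} + (b.a.b.X + ((b.X)\{b} + (0 + 0 + (0 + 0))))) → =b=> q3
  q3 = rec X. (0\{b} + a.0)\{b,c}\{a,c} + (b.a.b.X + ((b.X)\{b} + (0 + 0 + (0 + 0)))) → =b=> q1
Partition-refinement fixed point:
  B0 = {p0, q0, q3}
  B1 = {p1, q1}
  B2 = {p2, q2}
p0 ∈ B0, q0 ∈ B0 → same block
Bisimilar ⇒ trace-equivalent.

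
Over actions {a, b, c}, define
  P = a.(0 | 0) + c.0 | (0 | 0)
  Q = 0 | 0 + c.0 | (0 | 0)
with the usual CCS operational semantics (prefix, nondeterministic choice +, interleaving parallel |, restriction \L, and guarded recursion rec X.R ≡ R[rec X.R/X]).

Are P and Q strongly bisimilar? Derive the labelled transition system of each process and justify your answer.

LTS(P): 3 reachable states
  p0 = a.(0 | 0) + c.0 | (0 | 0) has moves --a--▸ p1, --c--▸ p2
  p1 = 0 | 0 has moves ·
  p2 = 0 | (0 | 0) has moves ·
LTS(Q): 2 reachable states
  q0 = 0 | 0 + c.0 | (0 | 0) has moves --c--▸ q1
  q1 = 0 | (0 | 0) has moves ·
Coarsest stable partition (strong bisimilarity classes):
  B0 = {p0}
  B1 = {p1, p2, q1}
  B2 = {q0}
p0 ∈ B0, q0 ∈ B2 → different blocks

not bisimilar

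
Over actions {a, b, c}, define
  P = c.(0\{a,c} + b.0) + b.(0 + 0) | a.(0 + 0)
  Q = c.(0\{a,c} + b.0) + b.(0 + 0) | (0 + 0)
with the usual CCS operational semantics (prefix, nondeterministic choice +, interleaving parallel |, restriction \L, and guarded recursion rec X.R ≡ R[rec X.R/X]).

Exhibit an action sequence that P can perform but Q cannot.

Reachable graph of P (6 states):
  p0 = c.(0\{a,c} + b.0) + b.(0 + 0) | a.(0 + 0) | —a→ p1, —b→ p2, —c→ p3
  p1 = b.(0 + 0) | (0 + 0) | —b→ p4
  p2 = (0 + 0) | a.(0 + 0) | —a→ p4
  p3 = 0\{a,c} + b.0 | —b→ p5
  p4 = (0 + 0) | (0 + 0) | (no moves)
  p5 = 0 | (no moves)
Reachable graph of Q (4 states):
  q0 = c.(0\{a,c} + b.0) + b.(0 + 0) | (0 + 0) | —b→ q1, —c→ q2
  q1 = (0 + 0) | (0 + 0) | (no moves)
  q2 = 0\{a,c} + b.0 | —b→ q3
  q3 = 0 | (no moves)
Trace ⟨a⟩ through P, begin at {p0}:
  after a @ step 1: {p1}
  P completes σ.
Trace ⟨a⟩ through Q, begin at {q0}:
  after a @ step 1: no successor for Q

a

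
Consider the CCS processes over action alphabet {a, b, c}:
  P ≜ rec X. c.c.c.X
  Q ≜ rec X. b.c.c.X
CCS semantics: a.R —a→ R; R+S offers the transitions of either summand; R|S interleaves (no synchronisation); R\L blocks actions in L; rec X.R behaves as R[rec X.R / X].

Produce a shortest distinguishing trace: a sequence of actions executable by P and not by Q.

c

LTS(P): 3 reachable states
  u0 = rec X. c.c.c.X has moves =c=> u1
  u1 = c.c.(rec X. c.c.c.X) has moves =c=> u2
  u2 = c.(rec X. c.c.c.X) has moves =c=> u0
LTS(Q): 3 reachable states
  v0 = rec X. b.c.c.X has moves =b=> v1
  v1 = c.c.(rec X. b.c.c.X) has moves =c=> v2
  v2 = c.(rec X. b.c.c.X) has moves =c=> v0
Run σ = ⟨c⟩ on P: start {u0}
  after c @ step 1: {u1}
  ✓ P
Run σ = ⟨c⟩ on Q: start {v0}
  after c @ step 1: no successor for Q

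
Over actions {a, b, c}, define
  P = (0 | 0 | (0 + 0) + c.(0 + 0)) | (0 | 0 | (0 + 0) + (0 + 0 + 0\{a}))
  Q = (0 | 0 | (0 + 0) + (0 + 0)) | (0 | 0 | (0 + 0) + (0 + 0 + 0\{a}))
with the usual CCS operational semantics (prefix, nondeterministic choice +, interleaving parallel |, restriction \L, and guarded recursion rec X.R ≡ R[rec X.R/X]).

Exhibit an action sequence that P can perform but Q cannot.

c

LTS(P): 2 reachable states
  p0 = (0 | 0 | (0 + 0) + c.(0 + 0)) | (0 | 0 | (0 + 0) + (0 + 0 + 0\{a})) | --c--▸ p1
  p1 = (0 + 0) | (0 | 0 | (0 + 0) + (0 + 0 + 0\{a})) | (no moves)
LTS(Q): 1 reachable states
  q0 = (0 | 0 | (0 + 0) + (0 + 0)) | (0 | 0 | (0 + 0) + (0 + 0 + 0\{a})) | (no moves)
Executing c from P (initial set {p0}):
  step 1 (c): {p1}
  ✓ P
Executing c from Q (initial set {q0}):
  step 1 (c): no successor for Q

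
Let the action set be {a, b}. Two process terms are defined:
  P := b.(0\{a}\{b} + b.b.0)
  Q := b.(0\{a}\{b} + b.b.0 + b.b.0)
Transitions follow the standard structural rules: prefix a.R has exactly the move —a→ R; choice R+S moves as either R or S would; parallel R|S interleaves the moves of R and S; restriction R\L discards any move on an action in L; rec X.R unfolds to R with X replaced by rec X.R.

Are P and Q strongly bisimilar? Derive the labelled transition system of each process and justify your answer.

P ~ Q

P's transition system — 4 states:
  s0 = b.(0\{a}\{b} + b.b.0) has moves ··b··> s1
  s1 = 0\{a}\{b} + b.b.0 has moves ··b··> s2
  s2 = b.0 has moves ··b··> s3
  s3 = 0 has moves ·
Q's transition system — 4 states:
  t0 = b.(0\{a}\{b} + b.b.0 + b.b.0) has moves ··b··> t1
  t1 = 0\{a}\{b} + b.b.0 + b.b.0 has moves ··b··> t2
  t2 = b.0 has moves ··b··> t3
  t3 = 0 has moves ·
Bisimilarity quotient blocks:
  B0 = {s0, t0}
  B1 = {s1, t1}
  B2 = {s2, t2}
  B3 = {s3, t3}
s0 ∈ B0, t0 ∈ B0 → same block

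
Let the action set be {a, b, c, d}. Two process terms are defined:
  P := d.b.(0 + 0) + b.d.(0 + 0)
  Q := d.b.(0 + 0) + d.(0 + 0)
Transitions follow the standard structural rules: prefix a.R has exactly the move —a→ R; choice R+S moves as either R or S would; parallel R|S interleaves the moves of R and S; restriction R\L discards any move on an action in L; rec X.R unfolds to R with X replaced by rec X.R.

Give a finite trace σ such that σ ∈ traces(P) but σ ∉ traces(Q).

b

P's transition system — 4 states:
  p0 = d.b.(0 + 0) + b.d.(0 + 0) has moves =b=> p1, =d=> p2
  p1 = d.(0 + 0) has moves =d=> p3
  p2 = b.(0 + 0) has moves =b=> p3
  p3 = 0 + 0 has moves ·
Q's transition system — 3 states:
  q0 = d.b.(0 + 0) + d.(0 + 0) has moves =d=> q1, =d=> q2
  q1 = 0 + 0 has moves ·
  q2 = b.(0 + 0) has moves =b=> q1
Run σ = ⟨b⟩ on P: start {p0}
  step 1 (b): {p1}
  — P admits the full trace.
Run σ = ⟨b⟩ on Q: start {q0}
  step 1 (b): no successor for Q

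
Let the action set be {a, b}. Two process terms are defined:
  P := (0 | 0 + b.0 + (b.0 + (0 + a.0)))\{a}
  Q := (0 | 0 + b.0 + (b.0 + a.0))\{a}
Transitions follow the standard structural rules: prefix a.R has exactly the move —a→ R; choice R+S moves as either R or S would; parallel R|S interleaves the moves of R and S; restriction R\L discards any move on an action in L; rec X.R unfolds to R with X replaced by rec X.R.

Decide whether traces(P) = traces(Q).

YES

Reachable graph of P (2 states):
  p0 = (0 | 0 + b.0 + (b.0 + (0 + a.0)))\{a} :: -b-> p1
  p1 = 0\{a} :: stopped
Reachable graph of Q (2 states):
  q0 = (0 | 0 + b.0 + (b.0 + a.0))\{a} :: -b-> q1
  q1 = 0\{a} :: stopped
Coarsest stable partition (strong bisimilarity classes):
  B0 = {p0, q0}
  B1 = {p1, q1}
p0 ∈ B0, q0 ∈ B0 → same block
Bisimilar ⇒ trace-equivalent.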